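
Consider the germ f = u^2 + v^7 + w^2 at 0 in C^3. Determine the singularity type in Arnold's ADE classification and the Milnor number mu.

Type A_6, Milnor number mu = 6.

The Hessian of f at 0 has rank 2. Corank 1: A-series; mu = 6 gives A_6.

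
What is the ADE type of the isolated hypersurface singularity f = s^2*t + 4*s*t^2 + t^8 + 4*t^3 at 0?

D_{9}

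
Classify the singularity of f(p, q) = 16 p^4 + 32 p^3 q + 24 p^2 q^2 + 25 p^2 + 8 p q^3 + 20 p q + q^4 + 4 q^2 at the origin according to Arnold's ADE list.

A_3

The Hessian of f at 0 has rank 1. Corank 1: A-series; mu = 3 gives A_3.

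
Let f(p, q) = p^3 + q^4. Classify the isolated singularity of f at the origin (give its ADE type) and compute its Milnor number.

Type E_6, Milnor number mu = 6.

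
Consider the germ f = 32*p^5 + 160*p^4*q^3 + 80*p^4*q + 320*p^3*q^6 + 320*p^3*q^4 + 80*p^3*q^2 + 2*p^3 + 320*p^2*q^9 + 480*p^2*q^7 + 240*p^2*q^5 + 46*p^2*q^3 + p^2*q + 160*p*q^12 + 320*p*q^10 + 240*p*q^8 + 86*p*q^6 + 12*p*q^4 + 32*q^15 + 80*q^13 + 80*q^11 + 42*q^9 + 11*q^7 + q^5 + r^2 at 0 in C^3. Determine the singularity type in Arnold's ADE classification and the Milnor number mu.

The Hessian of f at 0 has rank 1. Corank 2; j^3 = p^2*(2*p + q) has shape L^2 M (L != M), so D-series; mu = 6 gives D_6.

Type D_{6}, Milnor number mu = 6.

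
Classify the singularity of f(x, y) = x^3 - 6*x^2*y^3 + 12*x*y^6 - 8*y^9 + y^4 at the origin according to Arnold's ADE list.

E_6

The Hessian of f at 0 has rank 0. Corank 2; j^3 = x^3 is a perfect cube, so E-series; the 4-jet and mu = 6 give E_6.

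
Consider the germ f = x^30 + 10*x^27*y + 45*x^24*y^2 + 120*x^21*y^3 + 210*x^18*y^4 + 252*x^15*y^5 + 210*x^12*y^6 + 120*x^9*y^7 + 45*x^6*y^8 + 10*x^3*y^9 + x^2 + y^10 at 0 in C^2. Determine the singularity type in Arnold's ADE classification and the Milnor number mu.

The Hessian of f at 0 has rank 1. Corank 1: A-series; mu = 9 gives A_9.

Type A_{9}, Milnor number mu = 9.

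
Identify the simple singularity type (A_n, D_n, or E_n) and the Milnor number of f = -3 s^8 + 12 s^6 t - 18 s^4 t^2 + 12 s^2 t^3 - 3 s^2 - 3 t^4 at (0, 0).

Type A_3, Milnor number mu = 3.

The Hessian of f at 0 has rank 1. Corank 1: A-series; mu = 3 gives A_3.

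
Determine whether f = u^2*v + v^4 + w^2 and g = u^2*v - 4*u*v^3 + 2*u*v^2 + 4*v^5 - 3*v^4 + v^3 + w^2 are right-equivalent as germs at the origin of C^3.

Yes.

The Hessian of f at 0 has rank 1. Corank 2; j^3 = u^2*v has shape L^2 M (L != M), so D-series; mu = 5 gives D_5. The Hessian of g at 0 has rank 1. Corank 2; j^3 = v*(u + v)^2 has shape L^2 M (L != M), so D-series; mu = 5 gives D_5. Both have type D_5, hence right-equivalent.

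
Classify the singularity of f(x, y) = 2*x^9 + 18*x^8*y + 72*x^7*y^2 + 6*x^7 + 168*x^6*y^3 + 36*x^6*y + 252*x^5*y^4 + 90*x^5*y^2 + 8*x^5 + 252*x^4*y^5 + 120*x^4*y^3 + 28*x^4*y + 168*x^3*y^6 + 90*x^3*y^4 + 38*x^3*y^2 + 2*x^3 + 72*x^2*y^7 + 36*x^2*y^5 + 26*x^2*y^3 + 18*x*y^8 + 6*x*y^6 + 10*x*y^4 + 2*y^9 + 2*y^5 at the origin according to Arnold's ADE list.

The Hessian of f at 0 has rank 0. Corank 2; j^3 = 2*x^3 is a perfect cube, so E-series; the 5-jet and mu = 8 give E_8.

E8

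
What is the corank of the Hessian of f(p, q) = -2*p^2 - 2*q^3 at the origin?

1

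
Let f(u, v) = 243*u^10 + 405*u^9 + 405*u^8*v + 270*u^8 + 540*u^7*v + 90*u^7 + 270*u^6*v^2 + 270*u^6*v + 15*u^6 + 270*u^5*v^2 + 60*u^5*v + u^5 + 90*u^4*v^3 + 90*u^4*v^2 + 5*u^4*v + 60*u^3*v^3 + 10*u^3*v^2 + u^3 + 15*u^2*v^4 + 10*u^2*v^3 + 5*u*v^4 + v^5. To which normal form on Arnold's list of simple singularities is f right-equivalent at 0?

E_8

The Hessian of f at 0 has rank 0. Corank 2; j^3 = u^3 is a perfect cube, so E-series; the 5-jet and mu = 8 give E_8.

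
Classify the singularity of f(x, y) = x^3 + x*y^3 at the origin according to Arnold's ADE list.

E7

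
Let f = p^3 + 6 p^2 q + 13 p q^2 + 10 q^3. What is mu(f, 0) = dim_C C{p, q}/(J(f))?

4

The Hessian of f at 0 has rank 0. Corank 2; j^3 = (p + 2*q)*(p^2 + 4*p*q + 5*q^2) splits into three distinct lines over C (the quadratic factor has nonzero discriminant), so D_4.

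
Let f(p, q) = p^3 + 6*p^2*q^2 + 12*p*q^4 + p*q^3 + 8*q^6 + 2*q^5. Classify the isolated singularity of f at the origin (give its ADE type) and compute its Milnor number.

Type E_{7}, Milnor number mu = 7.

The Hessian of f at 0 is [[0, 0], [0, 0]] with rank 0, so corank 2. A Groebner basis of the Jacobian ideal J(f) in C{p,q} is {-p^2/4 + q^4 - q^3/12, p^3, p^2*q + p^2/12 + q^3/36, p^2/2 + p*q^2 + q^3/6}; counting standard monomials gives mu = 7. Corank 2; j^3 = p^3 is a perfect cube, so E-series; the 4-jet and mu = 7 give E_7.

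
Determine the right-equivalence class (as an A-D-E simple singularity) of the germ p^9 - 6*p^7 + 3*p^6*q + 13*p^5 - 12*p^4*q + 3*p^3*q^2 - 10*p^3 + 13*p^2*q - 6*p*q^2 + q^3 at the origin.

The Hessian of f at 0 is [[0, 0], [0, 0]] with rank 0, so corank 2. A Groebner basis of the Jacobian ideal J(f) in C{p,q} is {q^3, p^2 - 3*q^2/11, p*q - 6*q^2/11}; counting standard monomials gives mu = 4. Corank 2; j^3 = -(2*p - q)*(5*p^2 - 4*p*q + q^2) splits into three distinct lines over C (the quadratic factor has nonzero discriminant), so D_4.

D4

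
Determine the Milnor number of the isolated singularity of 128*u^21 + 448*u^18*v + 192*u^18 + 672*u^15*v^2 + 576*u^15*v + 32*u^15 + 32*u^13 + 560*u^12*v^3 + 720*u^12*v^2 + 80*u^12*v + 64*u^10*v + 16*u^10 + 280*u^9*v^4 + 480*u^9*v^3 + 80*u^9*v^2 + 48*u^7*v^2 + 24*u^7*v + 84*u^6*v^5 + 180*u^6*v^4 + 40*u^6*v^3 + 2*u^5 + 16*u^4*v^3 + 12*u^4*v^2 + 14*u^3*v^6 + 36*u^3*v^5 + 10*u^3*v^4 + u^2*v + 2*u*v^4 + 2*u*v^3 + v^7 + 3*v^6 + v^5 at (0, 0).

The Hessian of f at 0 is [[0, 0], [0, 0]] with rank 0, so corank 2. A Groebner basis of the Jacobian ideal J(f) in C{u,v} is {u*v + v^4 + v^3, u^3, u^2*v + u^2/4 + u*v/4 + v^3/4, -u^2/4 + u*v^2 - 5*u*v/4 - 5*v^3/4}; counting standard monomials gives mu = 7. Corank 2; j^3 = u^2*v has shape L^2 M (L != M), so D-series; mu = 7 gives D_7.

7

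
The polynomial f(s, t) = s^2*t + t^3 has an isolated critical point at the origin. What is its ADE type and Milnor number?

The Hessian of f at 0 has rank 0. Corank 2; j^3 = t*(s^2 + t^2) splits into three distinct lines over C (the quadratic factor has nonzero discriminant), so D_4.

Type D4, Milnor number mu = 4.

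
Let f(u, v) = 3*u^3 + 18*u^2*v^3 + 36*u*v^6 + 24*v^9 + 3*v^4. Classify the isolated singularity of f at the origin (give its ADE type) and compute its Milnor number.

The Hessian of f at 0 has rank 0. Corank 2; j^3 = 3*u^3 is a perfect cube, so E-series; the 4-jet and mu = 6 give E_6.

Type E6, Milnor number mu = 6.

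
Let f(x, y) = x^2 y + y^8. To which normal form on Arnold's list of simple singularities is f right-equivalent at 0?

The Hessian of f at 0 has rank 0. Corank 2; j^3 = x^2*y has shape L^2 M (L != M), so D-series; mu = 9 gives D_9.

D_9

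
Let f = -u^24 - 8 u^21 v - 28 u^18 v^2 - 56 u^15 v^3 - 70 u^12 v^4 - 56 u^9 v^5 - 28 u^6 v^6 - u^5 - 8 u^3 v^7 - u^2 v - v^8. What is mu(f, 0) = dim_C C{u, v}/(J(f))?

The Hessian of f at 0 has rank 0. Corank 2; j^3 = -u^2*v has shape L^2 M (L != M), so D-series; mu = 9 gives D_9.

9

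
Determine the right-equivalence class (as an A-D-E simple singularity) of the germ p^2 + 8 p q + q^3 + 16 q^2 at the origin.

The Hessian of f at 0 is [[2, 8], [8, 32]] with rank 1, so corank 1. A Groebner basis of the Jacobian ideal J(f) in C{p,q} is {q^2, p + 4*q}; counting standard monomials gives mu = 2. Corank 1: A-series; mu = 2 gives A_2.

A_{2}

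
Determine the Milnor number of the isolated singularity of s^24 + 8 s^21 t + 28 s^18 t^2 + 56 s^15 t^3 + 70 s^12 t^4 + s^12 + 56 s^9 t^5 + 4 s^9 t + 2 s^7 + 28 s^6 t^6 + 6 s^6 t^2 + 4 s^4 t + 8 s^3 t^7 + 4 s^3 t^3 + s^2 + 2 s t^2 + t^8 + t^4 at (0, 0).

The Hessian of f at 0 has rank 1. Corank 1: A-series; mu = 7 gives A_7.

7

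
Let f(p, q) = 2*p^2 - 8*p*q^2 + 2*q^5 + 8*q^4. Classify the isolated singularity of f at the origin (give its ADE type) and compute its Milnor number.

The Hessian of f at 0 has rank 1. Corank 1: A-series; mu = 4 gives A_4.

Type A_{4}, Milnor number mu = 4.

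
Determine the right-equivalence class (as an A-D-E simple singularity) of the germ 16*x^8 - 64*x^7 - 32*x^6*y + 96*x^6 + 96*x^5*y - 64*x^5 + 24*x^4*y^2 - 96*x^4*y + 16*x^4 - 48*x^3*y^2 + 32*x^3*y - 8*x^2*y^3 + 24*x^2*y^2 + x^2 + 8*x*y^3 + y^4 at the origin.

The Hessian of f at 0 has rank 1. Corank 1: A-series; mu = 3 gives A_3.

A3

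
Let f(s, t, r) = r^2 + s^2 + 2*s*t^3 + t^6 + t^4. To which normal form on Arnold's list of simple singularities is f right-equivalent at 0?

The Hessian of f at 0 has rank 2. Corank 1: A-series; mu = 3 gives A_3.

A_{3}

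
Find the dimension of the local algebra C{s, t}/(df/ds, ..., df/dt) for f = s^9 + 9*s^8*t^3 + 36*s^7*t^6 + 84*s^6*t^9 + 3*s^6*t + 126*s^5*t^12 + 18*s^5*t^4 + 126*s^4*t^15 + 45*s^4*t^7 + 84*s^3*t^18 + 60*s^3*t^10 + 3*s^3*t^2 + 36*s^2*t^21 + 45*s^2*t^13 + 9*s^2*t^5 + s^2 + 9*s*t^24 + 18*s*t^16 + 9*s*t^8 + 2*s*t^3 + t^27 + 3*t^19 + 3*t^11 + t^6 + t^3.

The Hessian of f at 0 is [[2, 0], [0, 0]] with rank 1, so corank 1. A Groebner basis of the Jacobian ideal J(f) in C{s,t} is {t^2, s}; counting standard monomials gives mu = 2. Corank 1: A-series; mu = 2 gives A_2.

2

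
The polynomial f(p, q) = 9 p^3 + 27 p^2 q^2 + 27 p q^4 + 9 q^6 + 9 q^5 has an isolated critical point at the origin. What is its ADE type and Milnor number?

Type E8, Milnor number mu = 8.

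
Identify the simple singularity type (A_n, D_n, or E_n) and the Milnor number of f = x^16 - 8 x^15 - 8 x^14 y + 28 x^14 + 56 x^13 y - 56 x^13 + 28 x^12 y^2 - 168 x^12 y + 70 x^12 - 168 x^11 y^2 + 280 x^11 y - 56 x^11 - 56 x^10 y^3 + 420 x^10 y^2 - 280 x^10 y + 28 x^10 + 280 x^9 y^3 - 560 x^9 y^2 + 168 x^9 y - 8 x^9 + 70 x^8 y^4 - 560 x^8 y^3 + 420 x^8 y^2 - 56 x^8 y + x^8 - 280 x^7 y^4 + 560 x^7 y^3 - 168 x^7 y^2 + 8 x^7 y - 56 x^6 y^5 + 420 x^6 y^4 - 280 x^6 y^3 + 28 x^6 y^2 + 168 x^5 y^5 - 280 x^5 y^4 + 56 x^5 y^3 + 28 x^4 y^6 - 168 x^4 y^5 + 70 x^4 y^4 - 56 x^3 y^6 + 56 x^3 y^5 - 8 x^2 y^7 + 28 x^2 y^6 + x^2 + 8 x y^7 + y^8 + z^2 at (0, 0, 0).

Type A_7, Milnor number mu = 7.

The Hessian of f at 0 has rank 2. Corank 1: A-series; mu = 7 gives A_7.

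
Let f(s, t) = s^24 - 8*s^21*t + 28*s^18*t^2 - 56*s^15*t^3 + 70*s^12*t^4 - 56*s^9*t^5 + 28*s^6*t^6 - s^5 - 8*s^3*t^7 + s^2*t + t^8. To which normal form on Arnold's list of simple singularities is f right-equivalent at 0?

The Hessian of f at 0 is [[0, 0], [0, 0]] with rank 0, so corank 2. A Groebner basis of the Jacobian ideal J(f) in C{s,t} is {s^2/8 + t^7, s^3, s*t}; counting standard monomials gives mu = 9. Corank 2; j^3 = s^2*t has shape L^2 M (L != M), so D-series; mu = 9 gives D_9.

D9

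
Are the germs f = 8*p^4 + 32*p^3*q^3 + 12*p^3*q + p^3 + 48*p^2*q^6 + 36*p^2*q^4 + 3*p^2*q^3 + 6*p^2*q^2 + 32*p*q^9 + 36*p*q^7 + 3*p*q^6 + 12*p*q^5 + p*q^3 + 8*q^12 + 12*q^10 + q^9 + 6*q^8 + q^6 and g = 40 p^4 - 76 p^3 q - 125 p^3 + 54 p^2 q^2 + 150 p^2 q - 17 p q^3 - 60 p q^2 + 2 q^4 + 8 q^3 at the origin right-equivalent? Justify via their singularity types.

Yes.

The Hessian of f at 0 has rank 0. Corank 2; j^3 = p^3 is a perfect cube, so E-series; the 4-jet and mu = 7 give E_7. The Hessian of g at 0 has rank 0. Corank 2; j^3 = -(5*p - 2*q)^3 is a perfect cube, so E-series; the 4-jet and mu = 7 give E_7. Both have type E_7, hence right-equivalent.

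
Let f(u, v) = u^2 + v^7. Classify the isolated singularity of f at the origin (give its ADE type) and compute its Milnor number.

Type A_{6}, Milnor number mu = 6.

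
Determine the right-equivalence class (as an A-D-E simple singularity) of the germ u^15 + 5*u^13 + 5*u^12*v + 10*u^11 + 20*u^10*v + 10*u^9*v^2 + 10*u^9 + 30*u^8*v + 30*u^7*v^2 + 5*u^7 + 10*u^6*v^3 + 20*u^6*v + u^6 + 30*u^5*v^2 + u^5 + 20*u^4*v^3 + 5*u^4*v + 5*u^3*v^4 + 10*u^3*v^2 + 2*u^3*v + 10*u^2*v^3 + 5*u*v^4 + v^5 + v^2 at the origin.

A_{4}

The Hessian of f at 0 has rank 1. Corank 1: A-series; mu = 4 gives A_4.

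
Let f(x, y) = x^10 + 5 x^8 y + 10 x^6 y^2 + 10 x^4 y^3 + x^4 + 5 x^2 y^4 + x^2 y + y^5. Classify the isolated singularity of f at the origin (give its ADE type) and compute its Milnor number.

Type D6, Milnor number mu = 6.

The Hessian of f at 0 has rank 0. Corank 2; j^3 = x^2*y has shape L^2 M (L != M), so D-series; mu = 6 gives D_6.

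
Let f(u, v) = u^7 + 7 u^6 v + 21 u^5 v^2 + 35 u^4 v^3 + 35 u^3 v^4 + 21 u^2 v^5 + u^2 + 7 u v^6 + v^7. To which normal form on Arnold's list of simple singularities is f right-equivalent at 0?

The Hessian of f at 0 has rank 1. Corank 1: A-series; mu = 6 gives A_6.

A_{6}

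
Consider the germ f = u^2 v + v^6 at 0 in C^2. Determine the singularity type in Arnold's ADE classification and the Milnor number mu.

Type D_7, Milnor number mu = 7.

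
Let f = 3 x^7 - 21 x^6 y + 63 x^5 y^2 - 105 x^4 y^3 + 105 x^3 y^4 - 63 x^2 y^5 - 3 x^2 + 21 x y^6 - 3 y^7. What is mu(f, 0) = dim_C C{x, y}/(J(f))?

6

The Hessian of f at 0 has rank 1. Corank 1: A-series; mu = 6 gives A_6.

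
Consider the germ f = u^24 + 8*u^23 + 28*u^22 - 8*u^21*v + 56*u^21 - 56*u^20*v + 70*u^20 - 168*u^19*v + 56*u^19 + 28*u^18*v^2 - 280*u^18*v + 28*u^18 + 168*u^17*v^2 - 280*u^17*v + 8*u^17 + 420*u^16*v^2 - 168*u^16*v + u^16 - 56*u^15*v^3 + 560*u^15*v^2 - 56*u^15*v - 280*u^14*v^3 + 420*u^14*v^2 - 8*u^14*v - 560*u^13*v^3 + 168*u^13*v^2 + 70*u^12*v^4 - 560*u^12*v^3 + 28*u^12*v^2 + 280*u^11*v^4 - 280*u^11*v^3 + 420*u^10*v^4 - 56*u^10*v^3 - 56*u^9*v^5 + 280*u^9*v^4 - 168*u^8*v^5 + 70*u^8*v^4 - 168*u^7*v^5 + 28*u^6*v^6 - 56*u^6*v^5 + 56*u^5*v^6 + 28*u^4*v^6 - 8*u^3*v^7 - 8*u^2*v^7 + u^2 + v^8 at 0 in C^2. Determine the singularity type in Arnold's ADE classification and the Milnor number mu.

Type A7, Milnor number mu = 7.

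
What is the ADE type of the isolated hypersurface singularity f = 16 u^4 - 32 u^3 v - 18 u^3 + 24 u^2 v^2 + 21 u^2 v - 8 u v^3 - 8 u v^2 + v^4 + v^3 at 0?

The Hessian of f at 0 has rank 0. Corank 2; j^3 = -(2*u - v)*(3*u - v)^2 has shape L^2 M (L != M), so D-series; mu = 5 gives D_5.

D_5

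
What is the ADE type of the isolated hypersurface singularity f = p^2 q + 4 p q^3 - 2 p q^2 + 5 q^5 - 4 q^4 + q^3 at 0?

The Hessian of f at 0 has rank 0. Corank 2; j^3 = q*(p - q)^2 has shape L^2 M (L != M), so D-series; mu = 6 gives D_6.

D_{6}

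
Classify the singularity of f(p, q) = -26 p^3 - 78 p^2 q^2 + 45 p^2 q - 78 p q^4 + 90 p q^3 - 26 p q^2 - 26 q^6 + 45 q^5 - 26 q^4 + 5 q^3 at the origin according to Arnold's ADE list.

D_4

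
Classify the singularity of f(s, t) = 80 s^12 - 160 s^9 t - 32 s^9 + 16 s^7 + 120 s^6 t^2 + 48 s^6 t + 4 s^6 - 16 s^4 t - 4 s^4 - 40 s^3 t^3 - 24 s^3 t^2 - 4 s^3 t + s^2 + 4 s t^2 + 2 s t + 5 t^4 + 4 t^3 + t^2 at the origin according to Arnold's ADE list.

A3

The Hessian of f at 0 has rank 1. Corank 1: A-series; mu = 3 gives A_3.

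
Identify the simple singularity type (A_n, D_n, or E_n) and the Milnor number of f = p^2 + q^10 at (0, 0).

Type A_9, Milnor number mu = 9.

The Hessian of f at 0 has rank 1. Corank 1: A-series; mu = 9 gives A_9.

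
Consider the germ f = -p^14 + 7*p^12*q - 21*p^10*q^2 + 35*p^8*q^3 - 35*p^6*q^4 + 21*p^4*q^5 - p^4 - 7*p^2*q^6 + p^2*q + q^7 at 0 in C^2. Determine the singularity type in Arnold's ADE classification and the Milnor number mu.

The Hessian of f at 0 has rank 0. Corank 2; j^3 = p^2*q has shape L^2 M (L != M), so D-series; mu = 8 gives D_8.

Type D8, Milnor number mu = 8.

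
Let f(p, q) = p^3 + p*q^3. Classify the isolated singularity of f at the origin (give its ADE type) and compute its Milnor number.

Type E_7, Milnor number mu = 7.

The Hessian of f at 0 is [[0, 0], [0, 0]] with rank 0, so corank 2. A Groebner basis of the Jacobian ideal J(f) in C{p,q} is {p^3, p*q^2, 3*p^2 + q^3}; counting standard monomials gives mu = 7. Corank 2; j^3 = p^3 is a perfect cube, so E-series; the 4-jet and mu = 7 give E_7.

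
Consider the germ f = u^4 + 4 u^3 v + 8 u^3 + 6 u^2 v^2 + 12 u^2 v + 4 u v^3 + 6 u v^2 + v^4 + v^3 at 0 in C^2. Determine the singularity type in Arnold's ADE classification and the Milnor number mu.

Type E6, Milnor number mu = 6.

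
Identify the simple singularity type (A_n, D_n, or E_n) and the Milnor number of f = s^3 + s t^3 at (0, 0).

Type E_{7}, Milnor number mu = 7.

The Hessian of f at 0 is [[0, 0], [0, 0]] with rank 0, so corank 2. A Groebner basis of the Jacobian ideal J(f) in C{s,t} is {s^3, s*t^2, 3*s^2 + t^3}; counting standard monomials gives mu = 7. Corank 2; j^3 = s^3 is a perfect cube, so E-series; the 4-jet and mu = 7 give E_7.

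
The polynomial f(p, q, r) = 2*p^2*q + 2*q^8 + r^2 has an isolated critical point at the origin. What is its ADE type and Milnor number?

Type D_{9}, Milnor number mu = 9.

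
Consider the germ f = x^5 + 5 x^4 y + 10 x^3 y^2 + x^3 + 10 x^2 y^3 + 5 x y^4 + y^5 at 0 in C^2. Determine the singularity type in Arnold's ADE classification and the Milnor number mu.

Type E8, Milnor number mu = 8.

The Hessian of f at 0 has rank 0. Corank 2; j^3 = x^3 is a perfect cube, so E-series; the 5-jet and mu = 8 give E_8.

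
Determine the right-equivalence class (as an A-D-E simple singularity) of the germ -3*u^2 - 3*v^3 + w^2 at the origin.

The Hessian of f at 0 is [[-6, 0, 0], [0, 0, 0], [0, 0, 2]] with rank 2, so corank 1. A Groebner basis of the Jacobian ideal J(f) in C{u,v,w} is {v^2, u, w}; counting standard monomials gives mu = 2. Corank 1: A-series; mu = 2 gives A_2.

A_2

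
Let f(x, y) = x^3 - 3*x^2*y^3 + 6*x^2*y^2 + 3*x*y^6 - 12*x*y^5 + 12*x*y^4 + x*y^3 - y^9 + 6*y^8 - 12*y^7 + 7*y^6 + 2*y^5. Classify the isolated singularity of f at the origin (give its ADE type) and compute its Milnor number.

Type E7, Milnor number mu = 7.

The Hessian of f at 0 has rank 0. Corank 2; j^3 = x^3 is a perfect cube, so E-series; the 4-jet and mu = 7 give E_7.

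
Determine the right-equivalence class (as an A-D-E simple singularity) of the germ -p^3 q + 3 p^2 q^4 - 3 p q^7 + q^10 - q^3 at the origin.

The Hessian of f at 0 has rank 0. Corank 2; j^3 = -q^3 is a perfect cube, so E-series; the 4-jet and mu = 7 give E_7.

E_{7}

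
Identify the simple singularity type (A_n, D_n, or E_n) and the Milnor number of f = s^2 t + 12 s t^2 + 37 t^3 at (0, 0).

The Hessian of f at 0 has rank 0. Corank 2; j^3 = t*(s^2 + 12*s*t + 37*t^2) splits into three distinct lines over C (the quadratic factor has nonzero discriminant), so D_4.

Type D4, Milnor number mu = 4.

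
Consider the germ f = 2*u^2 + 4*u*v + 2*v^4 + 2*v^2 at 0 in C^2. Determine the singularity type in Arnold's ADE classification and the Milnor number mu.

The Hessian of f at 0 is [[4, 4], [4, 4]] with rank 1, so corank 1. A Groebner basis of the Jacobian ideal J(f) in C{u,v} is {v^3, u + v}; counting standard monomials gives mu = 3. Corank 1: A-series; mu = 3 gives A_3.

Type A_{3}, Milnor number mu = 3.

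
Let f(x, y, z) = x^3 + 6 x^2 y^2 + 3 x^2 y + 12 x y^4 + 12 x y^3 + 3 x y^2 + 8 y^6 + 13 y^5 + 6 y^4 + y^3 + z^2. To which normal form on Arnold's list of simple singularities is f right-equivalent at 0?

E_{8}

The Hessian of f at 0 has rank 1. Corank 2; j^3 = (x + y)^3 is a perfect cube, so E-series; the 5-jet and mu = 8 give E_8.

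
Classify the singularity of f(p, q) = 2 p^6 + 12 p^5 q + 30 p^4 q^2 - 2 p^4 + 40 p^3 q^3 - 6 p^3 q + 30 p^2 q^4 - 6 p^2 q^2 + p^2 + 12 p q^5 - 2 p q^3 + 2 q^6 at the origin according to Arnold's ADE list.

A_{5}

The Hessian of f at 0 has rank 1. Corank 1: A-series; mu = 5 gives A_5.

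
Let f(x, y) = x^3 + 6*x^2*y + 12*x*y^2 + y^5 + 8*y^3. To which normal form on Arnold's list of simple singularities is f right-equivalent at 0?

E8

The Hessian of f at 0 is [[0, 0], [0, 0]] with rank 0, so corank 2. A Groebner basis of the Jacobian ideal J(f) in C{x,y} is {y^4, x^2 + 4*x*y + 4*y^2}; counting standard monomials gives mu = 8. Corank 2; j^3 = (x + 2*y)^3 is a perfect cube, so E-series; the 5-jet and mu = 8 give E_8.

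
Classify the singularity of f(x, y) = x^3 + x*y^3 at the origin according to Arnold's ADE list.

The Hessian of f at 0 has rank 0. Corank 2; j^3 = x^3 is a perfect cube, so E-series; the 4-jet and mu = 7 give E_7.

E_{7}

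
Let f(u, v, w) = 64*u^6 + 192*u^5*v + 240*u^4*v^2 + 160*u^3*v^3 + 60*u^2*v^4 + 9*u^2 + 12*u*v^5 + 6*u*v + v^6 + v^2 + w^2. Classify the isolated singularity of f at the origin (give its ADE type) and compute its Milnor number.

The Hessian of f at 0 is [[18, 6, 0], [6, 2, 0], [0, 0, 2]] with rank 2, so corank 1. A Groebner basis of the Jacobian ideal J(f) in C{u,v,w} is {v^5, u + v/3, w}; counting standard monomials gives mu = 5. Corank 1: A-series; mu = 5 gives A_5.

Type A_5, Milnor number mu = 5.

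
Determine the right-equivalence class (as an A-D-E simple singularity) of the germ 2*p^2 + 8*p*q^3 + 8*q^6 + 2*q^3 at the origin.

The Hessian of f at 0 has rank 1. Corank 1: A-series; mu = 2 gives A_2.

A_2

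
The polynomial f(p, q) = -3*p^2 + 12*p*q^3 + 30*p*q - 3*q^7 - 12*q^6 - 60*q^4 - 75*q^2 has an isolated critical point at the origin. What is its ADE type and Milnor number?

Type A6, Milnor number mu = 6.

The Hessian of f at 0 has rank 1. Corank 1: A-series; mu = 6 gives A_6.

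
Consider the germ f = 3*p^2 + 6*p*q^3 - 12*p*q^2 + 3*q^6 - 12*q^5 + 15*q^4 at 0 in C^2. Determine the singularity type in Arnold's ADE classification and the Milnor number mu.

Type A_{3}, Milnor number mu = 3.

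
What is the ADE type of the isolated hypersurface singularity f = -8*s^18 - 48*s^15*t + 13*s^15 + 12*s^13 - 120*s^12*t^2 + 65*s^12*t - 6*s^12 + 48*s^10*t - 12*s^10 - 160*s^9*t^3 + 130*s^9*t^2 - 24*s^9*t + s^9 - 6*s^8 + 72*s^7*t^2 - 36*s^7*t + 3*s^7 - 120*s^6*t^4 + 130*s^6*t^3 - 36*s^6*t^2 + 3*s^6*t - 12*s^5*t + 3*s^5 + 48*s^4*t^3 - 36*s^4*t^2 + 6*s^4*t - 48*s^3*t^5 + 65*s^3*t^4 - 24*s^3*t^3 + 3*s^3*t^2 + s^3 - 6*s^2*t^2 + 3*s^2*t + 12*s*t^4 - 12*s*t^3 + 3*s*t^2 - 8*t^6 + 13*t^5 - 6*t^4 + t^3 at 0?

E_8

The Hessian of f at 0 has rank 0. Corank 2; j^3 = (s + t)^3 is a perfect cube, so E-series; the 5-jet and mu = 8 give E_8.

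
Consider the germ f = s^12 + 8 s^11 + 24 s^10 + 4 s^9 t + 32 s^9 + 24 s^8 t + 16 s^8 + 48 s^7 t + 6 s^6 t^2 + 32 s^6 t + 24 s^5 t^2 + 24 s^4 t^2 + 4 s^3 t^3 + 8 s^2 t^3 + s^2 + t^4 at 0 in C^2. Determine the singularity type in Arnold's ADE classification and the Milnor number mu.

Type A_3, Milnor number mu = 3.

The Hessian of f at 0 has rank 1. Corank 1: A-series; mu = 3 gives A_3.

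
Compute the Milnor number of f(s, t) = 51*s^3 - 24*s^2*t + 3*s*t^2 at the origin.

The Hessian of f at 0 is [[0, 0], [0, 0]] with rank 0, so corank 2. A Groebner basis of the Jacobian ideal J(f) in C{s,t} is {t^3, s^2 - t^2/13, s*t - 4*t^2/13}; counting standard monomials gives mu = 4. Corank 2; j^3 = 3*s*(17*s^2 - 8*s*t + t^2) splits into three distinct lines over C (the quadratic factor has nonzero discriminant), so D_4.

4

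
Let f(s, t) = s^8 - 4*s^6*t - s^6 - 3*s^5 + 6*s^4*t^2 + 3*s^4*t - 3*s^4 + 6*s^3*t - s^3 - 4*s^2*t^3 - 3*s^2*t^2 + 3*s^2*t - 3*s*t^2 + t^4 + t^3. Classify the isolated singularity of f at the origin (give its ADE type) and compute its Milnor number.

Type E6, Milnor number mu = 6.

The Hessian of f at 0 is [[0, 0], [0, 0]] with rank 0, so corank 2. A Groebner basis of the Jacobian ideal J(f) in C{s,t} is {s^3 + 3*s^2/2 - 3*s*t + 3*t^2/2, s^2*t + s^2 - 2*s*t + t^2, s^2/2 + s*t^2 - s*t + t^2/2, t^3}; counting standard monomials gives mu = 6. Corank 2; j^3 = -(s - t)^3 is a perfect cube, so E-series; the 4-jet and mu = 6 give E_6.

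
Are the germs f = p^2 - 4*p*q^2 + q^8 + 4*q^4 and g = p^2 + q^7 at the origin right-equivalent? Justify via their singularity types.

No.

The Hessian of f at 0 is [[2, 0], [0, 0]] with rank 1, so corank 1. A Groebner basis of the Jacobian ideal J(f) in C{p,q} is {p^4, p^3*q, -p/2 + q^2}; counting standard monomials gives mu = 7. Corank 1: A-series; mu = 7 gives A_7. The Hessian of g at 0 is [[2, 0], [0, 0]] with rank 1, so corank 1. A Groebner basis of the Jacobian ideal J(g) in C{p,q} is {q^6, p}; counting standard monomials gives mu = 6. Corank 1: A-series; mu = 6 gives A_6. f is A_7 but g is A_6, hence not right-equivalent.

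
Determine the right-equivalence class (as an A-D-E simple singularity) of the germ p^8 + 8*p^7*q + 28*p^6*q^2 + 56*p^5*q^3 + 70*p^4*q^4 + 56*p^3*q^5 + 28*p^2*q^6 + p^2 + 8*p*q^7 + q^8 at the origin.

The Hessian of f at 0 has rank 1. Corank 1: A-series; mu = 7 gives A_7.

A7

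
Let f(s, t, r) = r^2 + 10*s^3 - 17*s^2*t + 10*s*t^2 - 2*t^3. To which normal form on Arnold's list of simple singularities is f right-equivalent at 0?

The Hessian of f at 0 has rank 1. Corank 2; j^3 = (2*s - t)*(5*s^2 - 6*s*t + 2*t^2) splits into three distinct lines over C (the quadratic factor has nonzero discriminant), so D_4.

D_{4}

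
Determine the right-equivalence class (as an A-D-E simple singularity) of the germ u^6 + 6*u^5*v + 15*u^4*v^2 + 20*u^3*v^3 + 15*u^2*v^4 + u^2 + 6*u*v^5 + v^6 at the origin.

The Hessian of f at 0 is [[2, 0], [0, 0]] with rank 1, so corank 1. A Groebner basis of the Jacobian ideal J(f) in C{u,v} is {v^5, u}; counting standard monomials gives mu = 5. Corank 1: A-series; mu = 5 gives A_5.

A5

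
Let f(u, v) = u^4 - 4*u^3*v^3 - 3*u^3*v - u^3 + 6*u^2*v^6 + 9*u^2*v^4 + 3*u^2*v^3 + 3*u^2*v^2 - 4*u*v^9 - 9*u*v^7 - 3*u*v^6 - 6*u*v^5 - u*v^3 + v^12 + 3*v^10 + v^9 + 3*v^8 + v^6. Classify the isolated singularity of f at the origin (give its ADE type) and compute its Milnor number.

Type E7, Milnor number mu = 7.

The Hessian of f at 0 has rank 0. Corank 2; j^3 = -u^3 is a perfect cube, so E-series; the 4-jet and mu = 7 give E_7.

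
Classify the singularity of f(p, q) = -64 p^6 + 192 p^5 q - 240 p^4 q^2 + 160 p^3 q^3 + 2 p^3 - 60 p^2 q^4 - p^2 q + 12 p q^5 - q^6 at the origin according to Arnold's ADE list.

D_7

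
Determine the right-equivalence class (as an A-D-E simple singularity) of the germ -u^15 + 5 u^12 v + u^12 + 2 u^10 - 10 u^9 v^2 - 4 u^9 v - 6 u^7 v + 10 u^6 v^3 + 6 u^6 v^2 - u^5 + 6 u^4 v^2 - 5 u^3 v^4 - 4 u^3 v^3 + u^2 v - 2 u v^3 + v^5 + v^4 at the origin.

D_5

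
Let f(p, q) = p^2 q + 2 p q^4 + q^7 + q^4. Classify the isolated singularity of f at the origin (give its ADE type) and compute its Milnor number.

Type D_5, Milnor number mu = 5.

The Hessian of f at 0 has rank 0. Corank 2; j^3 = p^2*q has shape L^2 M (L != M), so D-series; mu = 5 gives D_5.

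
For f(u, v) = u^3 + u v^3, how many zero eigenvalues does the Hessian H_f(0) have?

2

Hessian at 0 has rank 0.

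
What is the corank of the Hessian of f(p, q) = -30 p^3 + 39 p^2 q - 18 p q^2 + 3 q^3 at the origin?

2

Hessian at 0 has rank 0.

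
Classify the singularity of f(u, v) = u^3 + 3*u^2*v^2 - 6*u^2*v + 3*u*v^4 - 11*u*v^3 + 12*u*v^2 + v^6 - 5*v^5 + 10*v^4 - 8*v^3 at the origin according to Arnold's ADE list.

E_7

The Hessian of f at 0 has rank 0. Corank 2; j^3 = (u - 2*v)^3 is a perfect cube, so E-series; the 4-jet and mu = 7 give E_7.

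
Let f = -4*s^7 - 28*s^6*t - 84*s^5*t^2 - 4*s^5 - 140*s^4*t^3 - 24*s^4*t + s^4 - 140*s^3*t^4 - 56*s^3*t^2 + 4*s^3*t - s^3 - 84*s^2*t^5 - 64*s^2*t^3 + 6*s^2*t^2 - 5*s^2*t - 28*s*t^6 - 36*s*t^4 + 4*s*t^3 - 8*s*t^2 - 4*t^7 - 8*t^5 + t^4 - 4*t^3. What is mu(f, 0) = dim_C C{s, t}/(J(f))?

5

The Hessian of f at 0 has rank 0. Corank 2; j^3 = -(s + t)*(s + 2*t)^2 has shape L^2 M (L != M), so D-series; mu = 5 gives D_5.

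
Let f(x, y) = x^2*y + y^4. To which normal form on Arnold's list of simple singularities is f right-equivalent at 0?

The Hessian of f at 0 is [[0, 0], [0, 0]] with rank 0, so corank 2. A Groebner basis of the Jacobian ideal J(f) in C{x,y} is {x^3, x^2/4 + y^3, x*y}; counting standard monomials gives mu = 5. Corank 2; j^3 = x^2*y has shape L^2 M (L != M), so D-series; mu = 5 gives D_5.

D_{5}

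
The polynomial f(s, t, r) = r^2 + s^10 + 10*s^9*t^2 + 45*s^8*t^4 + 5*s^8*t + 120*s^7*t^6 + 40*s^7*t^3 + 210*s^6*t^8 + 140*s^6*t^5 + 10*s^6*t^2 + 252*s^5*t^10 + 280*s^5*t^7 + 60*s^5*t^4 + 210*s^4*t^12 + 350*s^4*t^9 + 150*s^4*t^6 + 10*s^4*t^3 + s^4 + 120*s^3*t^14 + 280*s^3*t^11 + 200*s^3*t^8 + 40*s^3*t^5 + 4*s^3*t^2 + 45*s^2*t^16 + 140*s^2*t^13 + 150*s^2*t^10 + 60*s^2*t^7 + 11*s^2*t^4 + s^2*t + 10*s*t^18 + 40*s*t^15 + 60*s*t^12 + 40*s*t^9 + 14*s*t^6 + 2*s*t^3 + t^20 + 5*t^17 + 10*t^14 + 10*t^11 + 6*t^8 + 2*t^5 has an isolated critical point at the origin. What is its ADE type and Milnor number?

Type D_6, Milnor number mu = 6.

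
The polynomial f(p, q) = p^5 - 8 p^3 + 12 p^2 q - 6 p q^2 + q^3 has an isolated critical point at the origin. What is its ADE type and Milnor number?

The Hessian of f at 0 is [[0, 0], [0, 0]] with rank 0, so corank 2. A Groebner basis of the Jacobian ideal J(f) in C{p,q} is {q^5, p*q^3 - 3*q^4/8, p^2 - p*q + q^2/4}; counting standard monomials gives mu = 8. Corank 2; j^3 = -(2*p - q)^3 is a perfect cube, so E-series; the 5-jet and mu = 8 give E_8.

Type E_8, Milnor number mu = 8.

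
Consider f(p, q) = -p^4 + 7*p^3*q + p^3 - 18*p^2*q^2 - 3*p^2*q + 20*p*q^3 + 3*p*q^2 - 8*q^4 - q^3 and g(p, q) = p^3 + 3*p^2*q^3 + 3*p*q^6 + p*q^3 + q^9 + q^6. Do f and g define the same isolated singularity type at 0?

The Hessian of f at 0 has rank 0. Corank 2; j^3 = (p - q)^3 is a perfect cube, so E-series; the 4-jet and mu = 7 give E_7. The Hessian of g at 0 has rank 0. Corank 2; j^3 = p^3 is a perfect cube, so E-series; the 4-jet and mu = 7 give E_7. Both have type E_7, hence right-equivalent.

Yes.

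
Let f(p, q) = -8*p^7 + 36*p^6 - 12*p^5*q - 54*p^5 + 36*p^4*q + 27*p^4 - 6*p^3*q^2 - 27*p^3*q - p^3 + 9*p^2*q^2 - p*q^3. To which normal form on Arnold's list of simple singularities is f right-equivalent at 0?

E7

The Hessian of f at 0 has rank 0. Corank 2; j^3 = -p^3 is a perfect cube, so E-series; the 4-jet and mu = 7 give E_7.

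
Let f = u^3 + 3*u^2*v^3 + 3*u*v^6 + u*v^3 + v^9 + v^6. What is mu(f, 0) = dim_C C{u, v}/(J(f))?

The Hessian of f at 0 is [[0, 0], [0, 0]] with rank 0, so corank 2. A Groebner basis of the Jacobian ideal J(f) in C{u,v} is {u^3, u*v^2, 3*u^2 + v^3}; counting standard monomials gives mu = 7. Corank 2; j^3 = u^3 is a perfect cube, so E-series; the 4-jet and mu = 7 give E_7.

7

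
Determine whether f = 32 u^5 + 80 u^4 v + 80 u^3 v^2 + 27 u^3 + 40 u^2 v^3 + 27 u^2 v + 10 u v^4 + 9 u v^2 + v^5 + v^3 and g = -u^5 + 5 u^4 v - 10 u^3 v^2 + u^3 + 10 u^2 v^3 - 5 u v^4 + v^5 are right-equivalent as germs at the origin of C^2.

The Hessian of f at 0 has rank 0. Corank 2; j^3 = (3*u + v)^3 is a perfect cube, so E-series; the 5-jet and mu = 8 give E_8. The Hessian of g at 0 has rank 0. Corank 2; j^3 = u^3 is a perfect cube, so E-series; the 5-jet and mu = 8 give E_8. Both have type E_8, hence right-equivalent.

Yes.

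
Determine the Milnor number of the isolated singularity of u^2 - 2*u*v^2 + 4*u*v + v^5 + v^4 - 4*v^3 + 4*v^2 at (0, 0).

4

The Hessian of f at 0 has rank 1. Corank 1: A-series; mu = 4 gives A_4.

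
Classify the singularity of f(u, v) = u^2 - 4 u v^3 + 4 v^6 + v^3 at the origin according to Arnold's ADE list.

A_2

The Hessian of f at 0 is [[2, 0], [0, 0]] with rank 1, so corank 1. A Groebner basis of the Jacobian ideal J(f) in C{u,v} is {v^2, u}; counting standard monomials gives mu = 2. Corank 1: A-series; mu = 2 gives A_2.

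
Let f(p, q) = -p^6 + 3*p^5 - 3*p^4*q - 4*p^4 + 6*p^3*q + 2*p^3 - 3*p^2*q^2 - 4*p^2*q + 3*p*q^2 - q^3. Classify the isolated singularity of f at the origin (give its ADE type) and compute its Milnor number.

The Hessian of f at 0 is [[0, 0], [0, 0]] with rank 0, so corank 2. A Groebner basis of the Jacobian ideal J(f) in C{p,q} is {q^3, p^2 - 3*q^2/2, p*q - 3*q^2/2}; counting standard monomials gives mu = 4. Corank 2; j^3 = (p - q)*(2*p^2 - 2*p*q + q^2) splits into three distinct lines over C (the quadratic factor has nonzero discriminant), so D_4.

Type D_4, Milnor number mu = 4.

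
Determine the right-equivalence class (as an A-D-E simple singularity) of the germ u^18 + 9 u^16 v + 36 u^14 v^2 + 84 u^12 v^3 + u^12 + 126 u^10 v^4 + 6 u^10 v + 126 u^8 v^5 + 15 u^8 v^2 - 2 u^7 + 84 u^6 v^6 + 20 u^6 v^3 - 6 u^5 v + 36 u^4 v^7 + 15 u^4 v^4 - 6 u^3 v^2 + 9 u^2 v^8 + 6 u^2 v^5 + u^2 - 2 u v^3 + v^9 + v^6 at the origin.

The Hessian of f at 0 is [[2, 0], [0, 0]] with rank 1, so corank 1. A Groebner basis of the Jacobian ideal J(f) in C{u,v} is {u^2*v^2, u^3, -u + v^3}; counting standard monomials gives mu = 8. Corank 1: A-series; mu = 8 gives A_8.

A8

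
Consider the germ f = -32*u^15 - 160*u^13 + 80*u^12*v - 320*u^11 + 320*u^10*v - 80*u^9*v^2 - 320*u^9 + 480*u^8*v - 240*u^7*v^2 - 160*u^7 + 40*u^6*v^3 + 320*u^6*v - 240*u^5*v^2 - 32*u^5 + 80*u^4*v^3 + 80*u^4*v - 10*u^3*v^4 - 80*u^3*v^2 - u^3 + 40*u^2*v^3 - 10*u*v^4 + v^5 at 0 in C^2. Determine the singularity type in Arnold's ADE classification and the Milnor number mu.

The Hessian of f at 0 has rank 0. Corank 2; j^3 = -u^3 is a perfect cube, so E-series; the 5-jet and mu = 8 give E_8.

Type E8, Milnor number mu = 8.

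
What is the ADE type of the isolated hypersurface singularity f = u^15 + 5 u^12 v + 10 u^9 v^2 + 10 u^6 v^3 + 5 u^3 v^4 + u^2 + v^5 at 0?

A4

The Hessian of f at 0 has rank 1. Corank 1: A-series; mu = 4 gives A_4.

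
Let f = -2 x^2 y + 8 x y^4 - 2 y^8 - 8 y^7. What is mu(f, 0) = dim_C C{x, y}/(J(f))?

9

The Hessian of f at 0 has rank 0. Corank 2; j^3 = -2*x^2*y has shape L^2 M (L != M), so D-series; mu = 9 gives D_9.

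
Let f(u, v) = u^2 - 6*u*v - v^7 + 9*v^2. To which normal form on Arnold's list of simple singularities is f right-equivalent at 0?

A_6

The Hessian of f at 0 is [[2, -6], [-6, 18]] with rank 1, so corank 1. A Groebner basis of the Jacobian ideal J(f) in C{u,v} is {v^6, u - 3*v}; counting standard monomials gives mu = 6. Corank 1: A-series; mu = 6 gives A_6.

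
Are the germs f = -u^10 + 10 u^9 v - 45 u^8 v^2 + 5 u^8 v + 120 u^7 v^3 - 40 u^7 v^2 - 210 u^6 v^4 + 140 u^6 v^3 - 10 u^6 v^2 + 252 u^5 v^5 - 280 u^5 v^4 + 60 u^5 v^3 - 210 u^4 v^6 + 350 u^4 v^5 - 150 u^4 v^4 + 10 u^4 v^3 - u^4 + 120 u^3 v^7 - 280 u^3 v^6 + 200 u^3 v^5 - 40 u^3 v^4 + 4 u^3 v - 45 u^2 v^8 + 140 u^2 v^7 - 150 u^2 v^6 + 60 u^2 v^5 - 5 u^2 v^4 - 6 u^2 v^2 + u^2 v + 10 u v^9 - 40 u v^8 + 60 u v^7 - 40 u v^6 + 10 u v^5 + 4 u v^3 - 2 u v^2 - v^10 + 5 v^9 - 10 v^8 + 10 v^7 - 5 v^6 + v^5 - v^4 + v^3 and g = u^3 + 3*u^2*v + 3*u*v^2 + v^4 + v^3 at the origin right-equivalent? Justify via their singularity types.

The Hessian of f at 0 has rank 0. Corank 2; j^3 = v*(u - v)^2 has shape L^2 M (L != M), so D-series; mu = 6 gives D_6. The Hessian of g at 0 has rank 0. Corank 2; j^3 = (u + v)^3 is a perfect cube, so E-series; the 4-jet and mu = 6 give E_6. f is D_6 but g is E_6, hence not right-equivalent.

No.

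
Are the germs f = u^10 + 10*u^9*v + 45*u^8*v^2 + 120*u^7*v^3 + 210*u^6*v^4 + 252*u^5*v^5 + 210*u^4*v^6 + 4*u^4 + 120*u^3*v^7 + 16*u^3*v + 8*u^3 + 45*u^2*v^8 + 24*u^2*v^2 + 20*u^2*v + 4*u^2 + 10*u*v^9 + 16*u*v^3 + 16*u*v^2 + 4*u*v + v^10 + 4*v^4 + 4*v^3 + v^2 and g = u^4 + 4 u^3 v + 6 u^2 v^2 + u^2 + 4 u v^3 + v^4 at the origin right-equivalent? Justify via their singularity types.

No.

The Hessian of f at 0 is [[8, 4], [4, 2]] with rank 1, so corank 1. A Groebner basis of the Jacobian ideal J(f) in C{u,v} is {u*v^4 - 100*u*v^3 - 372*u*v^2 - 376*u*v - 112*u - 84*v^4 - 252*v^3 - 216*v^2 - 56*v, 120*u*v^3 + 432*u*v^2 + 432*u*v + 128*u + v^5 + 100*v^4 + 292*v^3 + 248*v^2 + 64*v, u^2 + 2*u*v + u + v^2 + v/2}; counting standard monomials gives mu = 9. Corank 1: A-series; mu = 9 gives A_9. The Hessian of g at 0 is [[2, 0], [0, 0]] with rank 1, so corank 1. A Groebner basis of the Jacobian ideal J(g) in C{u,v} is {v^3, u}; counting standard monomials gives mu = 3. Corank 1: A-series; mu = 3 gives A_3. f is A_9 but g is A_3, hence not right-equivalent.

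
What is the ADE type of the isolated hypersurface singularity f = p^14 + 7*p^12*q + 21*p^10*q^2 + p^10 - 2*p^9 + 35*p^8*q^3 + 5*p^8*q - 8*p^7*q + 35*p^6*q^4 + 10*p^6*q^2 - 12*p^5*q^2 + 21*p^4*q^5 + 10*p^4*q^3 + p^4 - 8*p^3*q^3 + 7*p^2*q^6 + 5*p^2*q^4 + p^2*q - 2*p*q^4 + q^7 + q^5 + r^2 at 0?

D_6

The Hessian of f at 0 is [[0, 0, 0], [0, 0, 0], [0, 0, 2]] with rank 1, so corank 2. A Groebner basis of the Jacobian ideal J(f) in C{p,q,r} is {-p*q + q^4, p*q^2, p^2 + 5*p*q, r}; counting standard monomials gives mu = 6. Corank 2; j^3 = p^2*q has shape L^2 M (L != M), so D-series; mu = 6 gives D_6.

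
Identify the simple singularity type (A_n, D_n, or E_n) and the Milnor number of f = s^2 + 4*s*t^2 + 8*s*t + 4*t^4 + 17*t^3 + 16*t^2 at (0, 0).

Type A2, Milnor number mu = 2.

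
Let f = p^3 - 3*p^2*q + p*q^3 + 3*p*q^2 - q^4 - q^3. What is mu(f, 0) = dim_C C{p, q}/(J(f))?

7

The Hessian of f at 0 is [[0, 0], [0, 0]] with rank 0, so corank 2. A Groebner basis of the Jacobian ideal J(f) in C{p,q} is {p^3 - 3*p^2*q - 6*p^2 + 12*p*q - 6*q^2, 3*p^2 + p*q^2 - 6*p*q + 3*q^2, 3*p^2 - 6*p*q + q^3 + 3*q^2}; counting standard monomials gives mu = 7. Corank 2; j^3 = (p - q)^3 is a perfect cube, so E-series; the 4-jet and mu = 7 give E_7.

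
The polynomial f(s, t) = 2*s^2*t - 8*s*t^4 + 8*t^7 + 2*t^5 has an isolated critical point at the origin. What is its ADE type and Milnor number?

Type D_6, Milnor number mu = 6.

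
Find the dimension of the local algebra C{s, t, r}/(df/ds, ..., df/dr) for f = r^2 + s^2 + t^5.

The Hessian of f at 0 has rank 2. Corank 1: A-series; mu = 4 gives A_4.

4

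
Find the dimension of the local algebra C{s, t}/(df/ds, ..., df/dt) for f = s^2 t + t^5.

The Hessian of f at 0 is [[0, 0], [0, 0]] with rank 0, so corank 2. A Groebner basis of the Jacobian ideal J(f) in C{s,t} is {s^2/5 + t^4, s^3, s*t}; counting standard monomials gives mu = 6. Corank 2; j^3 = s^2*t has shape L^2 M (L != M), so D-series; mu = 6 gives D_6.

6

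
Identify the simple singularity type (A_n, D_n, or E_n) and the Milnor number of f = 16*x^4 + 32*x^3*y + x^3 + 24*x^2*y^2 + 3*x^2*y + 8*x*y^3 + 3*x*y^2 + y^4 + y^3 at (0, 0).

Type E_{6}, Milnor number mu = 6.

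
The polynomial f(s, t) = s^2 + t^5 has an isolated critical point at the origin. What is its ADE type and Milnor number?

Type A_{4}, Milnor number mu = 4.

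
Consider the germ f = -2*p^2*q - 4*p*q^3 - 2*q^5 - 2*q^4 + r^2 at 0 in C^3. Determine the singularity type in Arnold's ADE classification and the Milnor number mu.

The Hessian of f at 0 has rank 1. Corank 2; j^3 = -2*p^2*q has shape L^2 M (L != M), so D-series; mu = 5 gives D_5.

Type D_{5}, Milnor number mu = 5.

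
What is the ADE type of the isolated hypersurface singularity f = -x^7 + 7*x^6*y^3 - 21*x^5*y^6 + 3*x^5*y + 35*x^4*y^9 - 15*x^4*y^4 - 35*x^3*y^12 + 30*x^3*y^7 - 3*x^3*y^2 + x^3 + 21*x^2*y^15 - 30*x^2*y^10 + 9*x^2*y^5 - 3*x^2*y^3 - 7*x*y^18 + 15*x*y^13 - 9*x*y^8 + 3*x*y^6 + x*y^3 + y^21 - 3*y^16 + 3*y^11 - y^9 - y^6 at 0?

The Hessian of f at 0 has rank 0. Corank 2; j^3 = x^3 is a perfect cube, so E-series; the 4-jet and mu = 7 give E_7.

E7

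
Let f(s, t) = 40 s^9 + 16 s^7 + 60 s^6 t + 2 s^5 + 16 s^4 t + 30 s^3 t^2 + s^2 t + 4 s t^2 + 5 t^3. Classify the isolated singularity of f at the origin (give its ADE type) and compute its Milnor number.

Type D_4, Milnor number mu = 4.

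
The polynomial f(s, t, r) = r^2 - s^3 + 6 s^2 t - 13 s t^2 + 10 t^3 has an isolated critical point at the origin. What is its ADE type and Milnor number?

The Hessian of f at 0 has rank 1. Corank 2; j^3 = -(s - 2*t)*(s^2 - 4*s*t + 5*t^2) splits into three distinct lines over C (the quadratic factor has nonzero discriminant), so D_4.

Type D_4, Milnor number mu = 4.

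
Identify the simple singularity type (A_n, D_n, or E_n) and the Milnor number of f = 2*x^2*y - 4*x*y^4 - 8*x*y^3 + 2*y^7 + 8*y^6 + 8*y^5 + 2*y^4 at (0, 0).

Type D_{5}, Milnor number mu = 5.

The Hessian of f at 0 is [[0, 0], [0, 0]] with rank 0, so corank 2. A Groebner basis of the Jacobian ideal J(f) in C{x,y} is {x*y^2, -x*y/2 + y^3, x^2 + 2*x*y}; counting standard monomials gives mu = 5. Corank 2; j^3 = 2*x^2*y has shape L^2 M (L != M), so D-series; mu = 5 gives D_5.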